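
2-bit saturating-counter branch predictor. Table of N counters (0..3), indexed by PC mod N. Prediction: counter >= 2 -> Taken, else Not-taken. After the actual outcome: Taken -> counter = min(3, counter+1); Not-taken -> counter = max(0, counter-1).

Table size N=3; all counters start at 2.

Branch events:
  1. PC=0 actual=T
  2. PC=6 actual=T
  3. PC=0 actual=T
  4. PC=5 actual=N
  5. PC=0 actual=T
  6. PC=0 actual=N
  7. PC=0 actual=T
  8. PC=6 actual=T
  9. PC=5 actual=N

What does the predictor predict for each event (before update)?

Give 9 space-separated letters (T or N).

Answer: T T T T T T T T N

Derivation:
Ev 1: PC=0 idx=0 pred=T actual=T -> ctr[0]=3
Ev 2: PC=6 idx=0 pred=T actual=T -> ctr[0]=3
Ev 3: PC=0 idx=0 pred=T actual=T -> ctr[0]=3
Ev 4: PC=5 idx=2 pred=T actual=N -> ctr[2]=1
Ev 5: PC=0 idx=0 pred=T actual=T -> ctr[0]=3
Ev 6: PC=0 idx=0 pred=T actual=N -> ctr[0]=2
Ev 7: PC=0 idx=0 pred=T actual=T -> ctr[0]=3
Ev 8: PC=6 idx=0 pred=T actual=T -> ctr[0]=3
Ev 9: PC=5 idx=2 pred=N actual=N -> ctr[2]=0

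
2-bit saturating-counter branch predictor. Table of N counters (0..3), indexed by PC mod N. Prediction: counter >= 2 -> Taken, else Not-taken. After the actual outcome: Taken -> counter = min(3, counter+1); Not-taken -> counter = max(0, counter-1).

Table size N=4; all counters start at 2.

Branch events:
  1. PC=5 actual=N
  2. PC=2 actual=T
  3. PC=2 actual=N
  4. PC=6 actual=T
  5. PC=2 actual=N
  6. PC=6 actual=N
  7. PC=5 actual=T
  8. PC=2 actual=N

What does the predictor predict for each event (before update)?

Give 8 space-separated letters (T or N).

Ev 1: PC=5 idx=1 pred=T actual=N -> ctr[1]=1
Ev 2: PC=2 idx=2 pred=T actual=T -> ctr[2]=3
Ev 3: PC=2 idx=2 pred=T actual=N -> ctr[2]=2
Ev 4: PC=6 idx=2 pred=T actual=T -> ctr[2]=3
Ev 5: PC=2 idx=2 pred=T actual=N -> ctr[2]=2
Ev 6: PC=6 idx=2 pred=T actual=N -> ctr[2]=1
Ev 7: PC=5 idx=1 pred=N actual=T -> ctr[1]=2
Ev 8: PC=2 idx=2 pred=N actual=N -> ctr[2]=0

Answer: T T T T T T N N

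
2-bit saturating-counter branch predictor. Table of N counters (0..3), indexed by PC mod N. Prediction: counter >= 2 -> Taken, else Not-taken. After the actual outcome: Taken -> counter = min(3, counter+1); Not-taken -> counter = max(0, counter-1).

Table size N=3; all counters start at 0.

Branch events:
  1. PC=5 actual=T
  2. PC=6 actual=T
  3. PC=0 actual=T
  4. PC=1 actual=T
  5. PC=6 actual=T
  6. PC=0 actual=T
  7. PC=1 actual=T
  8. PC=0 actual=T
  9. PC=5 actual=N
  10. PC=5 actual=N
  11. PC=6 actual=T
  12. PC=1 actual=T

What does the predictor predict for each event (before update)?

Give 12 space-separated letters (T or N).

Ev 1: PC=5 idx=2 pred=N actual=T -> ctr[2]=1
Ev 2: PC=6 idx=0 pred=N actual=T -> ctr[0]=1
Ev 3: PC=0 idx=0 pred=N actual=T -> ctr[0]=2
Ev 4: PC=1 idx=1 pred=N actual=T -> ctr[1]=1
Ev 5: PC=6 idx=0 pred=T actual=T -> ctr[0]=3
Ev 6: PC=0 idx=0 pred=T actual=T -> ctr[0]=3
Ev 7: PC=1 idx=1 pred=N actual=T -> ctr[1]=2
Ev 8: PC=0 idx=0 pred=T actual=T -> ctr[0]=3
Ev 9: PC=5 idx=2 pred=N actual=N -> ctr[2]=0
Ev 10: PC=5 idx=2 pred=N actual=N -> ctr[2]=0
Ev 11: PC=6 idx=0 pred=T actual=T -> ctr[0]=3
Ev 12: PC=1 idx=1 pred=T actual=T -> ctr[1]=3

Answer: N N N N T T N T N N T T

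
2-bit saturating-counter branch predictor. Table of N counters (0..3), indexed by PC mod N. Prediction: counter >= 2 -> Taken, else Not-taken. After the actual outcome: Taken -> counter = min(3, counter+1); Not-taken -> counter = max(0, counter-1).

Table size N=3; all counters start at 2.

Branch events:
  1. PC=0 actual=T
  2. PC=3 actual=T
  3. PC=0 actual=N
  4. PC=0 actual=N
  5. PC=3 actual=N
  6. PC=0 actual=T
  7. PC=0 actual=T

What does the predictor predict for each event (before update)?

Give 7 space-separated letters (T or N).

Answer: T T T T N N N

Derivation:
Ev 1: PC=0 idx=0 pred=T actual=T -> ctr[0]=3
Ev 2: PC=3 idx=0 pred=T actual=T -> ctr[0]=3
Ev 3: PC=0 idx=0 pred=T actual=N -> ctr[0]=2
Ev 4: PC=0 idx=0 pred=T actual=N -> ctr[0]=1
Ev 5: PC=3 idx=0 pred=N actual=N -> ctr[0]=0
Ev 6: PC=0 idx=0 pred=N actual=T -> ctr[0]=1
Ev 7: PC=0 idx=0 pred=N actual=T -> ctr[0]=2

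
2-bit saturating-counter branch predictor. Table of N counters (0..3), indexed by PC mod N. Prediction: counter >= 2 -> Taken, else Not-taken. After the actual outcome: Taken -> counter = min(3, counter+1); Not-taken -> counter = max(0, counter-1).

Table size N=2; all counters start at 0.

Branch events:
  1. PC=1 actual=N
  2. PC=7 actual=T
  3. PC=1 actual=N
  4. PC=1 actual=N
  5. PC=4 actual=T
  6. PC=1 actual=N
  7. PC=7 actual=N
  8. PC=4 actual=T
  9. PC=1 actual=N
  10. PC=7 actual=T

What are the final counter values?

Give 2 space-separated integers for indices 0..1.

Answer: 2 1

Derivation:
Ev 1: PC=1 idx=1 pred=N actual=N -> ctr[1]=0
Ev 2: PC=7 idx=1 pred=N actual=T -> ctr[1]=1
Ev 3: PC=1 idx=1 pred=N actual=N -> ctr[1]=0
Ev 4: PC=1 idx=1 pred=N actual=N -> ctr[1]=0
Ev 5: PC=4 idx=0 pred=N actual=T -> ctr[0]=1
Ev 6: PC=1 idx=1 pred=N actual=N -> ctr[1]=0
Ev 7: PC=7 idx=1 pred=N actual=N -> ctr[1]=0
Ev 8: PC=4 idx=0 pred=N actual=T -> ctr[0]=2
Ev 9: PC=1 idx=1 pred=N actual=N -> ctr[1]=0
Ev 10: PC=7 idx=1 pred=N actual=T -> ctr[1]=1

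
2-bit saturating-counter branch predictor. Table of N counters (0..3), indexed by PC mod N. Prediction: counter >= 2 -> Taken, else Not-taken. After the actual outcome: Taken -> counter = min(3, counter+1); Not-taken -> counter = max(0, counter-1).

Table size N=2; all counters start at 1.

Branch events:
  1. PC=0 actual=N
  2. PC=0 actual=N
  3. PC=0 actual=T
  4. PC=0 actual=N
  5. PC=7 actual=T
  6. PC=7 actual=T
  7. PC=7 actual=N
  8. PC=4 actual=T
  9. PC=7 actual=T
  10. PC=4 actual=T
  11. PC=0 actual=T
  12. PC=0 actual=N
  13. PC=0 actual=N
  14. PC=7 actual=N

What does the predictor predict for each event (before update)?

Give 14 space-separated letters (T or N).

Answer: N N N N N T T N T N T T T T

Derivation:
Ev 1: PC=0 idx=0 pred=N actual=N -> ctr[0]=0
Ev 2: PC=0 idx=0 pred=N actual=N -> ctr[0]=0
Ev 3: PC=0 idx=0 pred=N actual=T -> ctr[0]=1
Ev 4: PC=0 idx=0 pred=N actual=N -> ctr[0]=0
Ev 5: PC=7 idx=1 pred=N actual=T -> ctr[1]=2
Ev 6: PC=7 idx=1 pred=T actual=T -> ctr[1]=3
Ev 7: PC=7 idx=1 pred=T actual=N -> ctr[1]=2
Ev 8: PC=4 idx=0 pred=N actual=T -> ctr[0]=1
Ev 9: PC=7 idx=1 pred=T actual=T -> ctr[1]=3
Ev 10: PC=4 idx=0 pred=N actual=T -> ctr[0]=2
Ev 11: PC=0 idx=0 pred=T actual=T -> ctr[0]=3
Ev 12: PC=0 idx=0 pred=T actual=N -> ctr[0]=2
Ev 13: PC=0 idx=0 pred=T actual=N -> ctr[0]=1
Ev 14: PC=7 idx=1 pred=T actual=N -> ctr[1]=2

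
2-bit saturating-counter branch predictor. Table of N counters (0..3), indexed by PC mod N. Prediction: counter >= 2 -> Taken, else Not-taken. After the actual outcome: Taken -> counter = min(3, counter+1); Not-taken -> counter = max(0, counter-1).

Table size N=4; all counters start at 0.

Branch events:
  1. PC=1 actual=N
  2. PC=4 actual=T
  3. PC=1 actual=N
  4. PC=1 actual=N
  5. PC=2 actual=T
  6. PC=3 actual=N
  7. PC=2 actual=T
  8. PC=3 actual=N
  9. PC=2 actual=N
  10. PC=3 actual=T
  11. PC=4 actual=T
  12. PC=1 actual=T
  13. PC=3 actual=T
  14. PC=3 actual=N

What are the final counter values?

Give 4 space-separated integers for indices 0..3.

Answer: 2 1 1 1

Derivation:
Ev 1: PC=1 idx=1 pred=N actual=N -> ctr[1]=0
Ev 2: PC=4 idx=0 pred=N actual=T -> ctr[0]=1
Ev 3: PC=1 idx=1 pred=N actual=N -> ctr[1]=0
Ev 4: PC=1 idx=1 pred=N actual=N -> ctr[1]=0
Ev 5: PC=2 idx=2 pred=N actual=T -> ctr[2]=1
Ev 6: PC=3 idx=3 pred=N actual=N -> ctr[3]=0
Ev 7: PC=2 idx=2 pred=N actual=T -> ctr[2]=2
Ev 8: PC=3 idx=3 pred=N actual=N -> ctr[3]=0
Ev 9: PC=2 idx=2 pred=T actual=N -> ctr[2]=1
Ev 10: PC=3 idx=3 pred=N actual=T -> ctr[3]=1
Ev 11: PC=4 idx=0 pred=N actual=T -> ctr[0]=2
Ev 12: PC=1 idx=1 pred=N actual=T -> ctr[1]=1
Ev 13: PC=3 idx=3 pred=N actual=T -> ctr[3]=2
Ev 14: PC=3 idx=3 pred=T actual=N -> ctr[3]=1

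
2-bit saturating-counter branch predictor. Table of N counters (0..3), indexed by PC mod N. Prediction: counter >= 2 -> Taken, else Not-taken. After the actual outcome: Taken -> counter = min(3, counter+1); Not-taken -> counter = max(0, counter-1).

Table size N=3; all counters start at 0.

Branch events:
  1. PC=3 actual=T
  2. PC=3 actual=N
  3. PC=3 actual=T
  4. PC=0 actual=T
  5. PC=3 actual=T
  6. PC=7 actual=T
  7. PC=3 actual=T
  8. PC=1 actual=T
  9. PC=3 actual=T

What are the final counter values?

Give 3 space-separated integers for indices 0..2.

Ev 1: PC=3 idx=0 pred=N actual=T -> ctr[0]=1
Ev 2: PC=3 idx=0 pred=N actual=N -> ctr[0]=0
Ev 3: PC=3 idx=0 pred=N actual=T -> ctr[0]=1
Ev 4: PC=0 idx=0 pred=N actual=T -> ctr[0]=2
Ev 5: PC=3 idx=0 pred=T actual=T -> ctr[0]=3
Ev 6: PC=7 idx=1 pred=N actual=T -> ctr[1]=1
Ev 7: PC=3 idx=0 pred=T actual=T -> ctr[0]=3
Ev 8: PC=1 idx=1 pred=N actual=T -> ctr[1]=2
Ev 9: PC=3 idx=0 pred=T actual=T -> ctr[0]=3

Answer: 3 2 0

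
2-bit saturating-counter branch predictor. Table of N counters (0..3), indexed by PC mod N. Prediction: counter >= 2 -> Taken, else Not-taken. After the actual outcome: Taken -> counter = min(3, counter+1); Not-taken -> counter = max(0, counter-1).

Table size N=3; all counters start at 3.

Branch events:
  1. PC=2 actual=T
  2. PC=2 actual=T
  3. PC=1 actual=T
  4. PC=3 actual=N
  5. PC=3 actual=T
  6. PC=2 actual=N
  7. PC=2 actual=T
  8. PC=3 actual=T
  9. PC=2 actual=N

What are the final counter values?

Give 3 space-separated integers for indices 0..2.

Ev 1: PC=2 idx=2 pred=T actual=T -> ctr[2]=3
Ev 2: PC=2 idx=2 pred=T actual=T -> ctr[2]=3
Ev 3: PC=1 idx=1 pred=T actual=T -> ctr[1]=3
Ev 4: PC=3 idx=0 pred=T actual=N -> ctr[0]=2
Ev 5: PC=3 idx=0 pred=T actual=T -> ctr[0]=3
Ev 6: PC=2 idx=2 pred=T actual=N -> ctr[2]=2
Ev 7: PC=2 idx=2 pred=T actual=T -> ctr[2]=3
Ev 8: PC=3 idx=0 pred=T actual=T -> ctr[0]=3
Ev 9: PC=2 idx=2 pred=T actual=N -> ctr[2]=2

Answer: 3 3 2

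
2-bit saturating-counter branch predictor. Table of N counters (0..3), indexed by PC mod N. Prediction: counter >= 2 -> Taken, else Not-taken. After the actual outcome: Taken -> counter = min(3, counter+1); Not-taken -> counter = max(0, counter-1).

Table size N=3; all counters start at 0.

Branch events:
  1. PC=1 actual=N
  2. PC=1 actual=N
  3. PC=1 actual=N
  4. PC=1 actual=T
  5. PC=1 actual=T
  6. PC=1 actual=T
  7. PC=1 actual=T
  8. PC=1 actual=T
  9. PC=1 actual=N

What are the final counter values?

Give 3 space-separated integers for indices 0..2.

Answer: 0 2 0

Derivation:
Ev 1: PC=1 idx=1 pred=N actual=N -> ctr[1]=0
Ev 2: PC=1 idx=1 pred=N actual=N -> ctr[1]=0
Ev 3: PC=1 idx=1 pred=N actual=N -> ctr[1]=0
Ev 4: PC=1 idx=1 pred=N actual=T -> ctr[1]=1
Ev 5: PC=1 idx=1 pred=N actual=T -> ctr[1]=2
Ev 6: PC=1 idx=1 pred=T actual=T -> ctr[1]=3
Ev 7: PC=1 idx=1 pred=T actual=T -> ctr[1]=3
Ev 8: PC=1 idx=1 pred=T actual=T -> ctr[1]=3
Ev 9: PC=1 idx=1 pred=T actual=N -> ctr[1]=2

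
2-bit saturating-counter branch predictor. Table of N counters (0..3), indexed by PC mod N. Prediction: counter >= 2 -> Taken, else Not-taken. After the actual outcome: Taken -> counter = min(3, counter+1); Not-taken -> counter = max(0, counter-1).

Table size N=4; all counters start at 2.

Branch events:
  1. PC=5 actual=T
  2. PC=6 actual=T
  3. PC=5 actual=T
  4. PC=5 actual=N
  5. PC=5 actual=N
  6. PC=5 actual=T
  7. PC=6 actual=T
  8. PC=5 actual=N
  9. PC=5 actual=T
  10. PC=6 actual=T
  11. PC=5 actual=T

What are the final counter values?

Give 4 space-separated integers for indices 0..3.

Ev 1: PC=5 idx=1 pred=T actual=T -> ctr[1]=3
Ev 2: PC=6 idx=2 pred=T actual=T -> ctr[2]=3
Ev 3: PC=5 idx=1 pred=T actual=T -> ctr[1]=3
Ev 4: PC=5 idx=1 pred=T actual=N -> ctr[1]=2
Ev 5: PC=5 idx=1 pred=T actual=N -> ctr[1]=1
Ev 6: PC=5 idx=1 pred=N actual=T -> ctr[1]=2
Ev 7: PC=6 idx=2 pred=T actual=T -> ctr[2]=3
Ev 8: PC=5 idx=1 pred=T actual=N -> ctr[1]=1
Ev 9: PC=5 idx=1 pred=N actual=T -> ctr[1]=2
Ev 10: PC=6 idx=2 pred=T actual=T -> ctr[2]=3
Ev 11: PC=5 idx=1 pred=T actual=T -> ctr[1]=3

Answer: 2 3 3 2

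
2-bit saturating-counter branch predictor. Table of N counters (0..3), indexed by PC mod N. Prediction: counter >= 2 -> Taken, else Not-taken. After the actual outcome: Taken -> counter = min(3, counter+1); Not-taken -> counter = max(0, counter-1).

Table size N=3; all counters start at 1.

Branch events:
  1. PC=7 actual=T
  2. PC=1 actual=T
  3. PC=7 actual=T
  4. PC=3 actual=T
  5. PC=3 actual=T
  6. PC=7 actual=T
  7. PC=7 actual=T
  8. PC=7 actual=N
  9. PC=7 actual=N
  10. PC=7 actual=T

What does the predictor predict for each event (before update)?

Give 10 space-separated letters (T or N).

Ev 1: PC=7 idx=1 pred=N actual=T -> ctr[1]=2
Ev 2: PC=1 idx=1 pred=T actual=T -> ctr[1]=3
Ev 3: PC=7 idx=1 pred=T actual=T -> ctr[1]=3
Ev 4: PC=3 idx=0 pred=N actual=T -> ctr[0]=2
Ev 5: PC=3 idx=0 pred=T actual=T -> ctr[0]=3
Ev 6: PC=7 idx=1 pred=T actual=T -> ctr[1]=3
Ev 7: PC=7 idx=1 pred=T actual=T -> ctr[1]=3
Ev 8: PC=7 idx=1 pred=T actual=N -> ctr[1]=2
Ev 9: PC=7 idx=1 pred=T actual=N -> ctr[1]=1
Ev 10: PC=7 idx=1 pred=N actual=T -> ctr[1]=2

Answer: N T T N T T T T T N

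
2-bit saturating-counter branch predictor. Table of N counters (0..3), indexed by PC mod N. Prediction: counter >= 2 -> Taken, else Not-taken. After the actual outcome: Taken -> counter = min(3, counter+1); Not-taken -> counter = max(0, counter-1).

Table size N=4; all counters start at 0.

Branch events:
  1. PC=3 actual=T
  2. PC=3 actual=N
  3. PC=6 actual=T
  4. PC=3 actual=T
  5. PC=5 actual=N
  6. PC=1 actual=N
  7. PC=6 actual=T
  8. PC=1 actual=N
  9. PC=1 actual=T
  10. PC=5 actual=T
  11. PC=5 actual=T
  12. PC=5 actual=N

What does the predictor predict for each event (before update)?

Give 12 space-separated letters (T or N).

Answer: N N N N N N N N N N T T

Derivation:
Ev 1: PC=3 idx=3 pred=N actual=T -> ctr[3]=1
Ev 2: PC=3 idx=3 pred=N actual=N -> ctr[3]=0
Ev 3: PC=6 idx=2 pred=N actual=T -> ctr[2]=1
Ev 4: PC=3 idx=3 pred=N actual=T -> ctr[3]=1
Ev 5: PC=5 idx=1 pred=N actual=N -> ctr[1]=0
Ev 6: PC=1 idx=1 pred=N actual=N -> ctr[1]=0
Ev 7: PC=6 idx=2 pred=N actual=T -> ctr[2]=2
Ev 8: PC=1 idx=1 pred=N actual=N -> ctr[1]=0
Ev 9: PC=1 idx=1 pred=N actual=T -> ctr[1]=1
Ev 10: PC=5 idx=1 pred=N actual=T -> ctr[1]=2
Ev 11: PC=5 idx=1 pred=T actual=T -> ctr[1]=3
Ev 12: PC=5 idx=1 pred=T actual=N -> ctr[1]=2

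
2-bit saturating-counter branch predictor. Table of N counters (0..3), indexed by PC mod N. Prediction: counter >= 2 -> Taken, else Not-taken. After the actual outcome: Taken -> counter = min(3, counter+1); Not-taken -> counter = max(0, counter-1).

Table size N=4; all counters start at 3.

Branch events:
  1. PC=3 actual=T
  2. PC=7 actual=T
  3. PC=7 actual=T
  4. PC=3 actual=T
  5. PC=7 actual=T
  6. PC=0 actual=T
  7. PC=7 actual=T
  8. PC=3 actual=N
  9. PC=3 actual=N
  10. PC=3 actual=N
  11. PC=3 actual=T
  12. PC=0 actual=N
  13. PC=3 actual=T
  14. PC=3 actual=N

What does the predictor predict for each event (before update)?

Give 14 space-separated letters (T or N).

Ev 1: PC=3 idx=3 pred=T actual=T -> ctr[3]=3
Ev 2: PC=7 idx=3 pred=T actual=T -> ctr[3]=3
Ev 3: PC=7 idx=3 pred=T actual=T -> ctr[3]=3
Ev 4: PC=3 idx=3 pred=T actual=T -> ctr[3]=3
Ev 5: PC=7 idx=3 pred=T actual=T -> ctr[3]=3
Ev 6: PC=0 idx=0 pred=T actual=T -> ctr[0]=3
Ev 7: PC=7 idx=3 pred=T actual=T -> ctr[3]=3
Ev 8: PC=3 idx=3 pred=T actual=N -> ctr[3]=2
Ev 9: PC=3 idx=3 pred=T actual=N -> ctr[3]=1
Ev 10: PC=3 idx=3 pred=N actual=N -> ctr[3]=0
Ev 11: PC=3 idx=3 pred=N actual=T -> ctr[3]=1
Ev 12: PC=0 idx=0 pred=T actual=N -> ctr[0]=2
Ev 13: PC=3 idx=3 pred=N actual=T -> ctr[3]=2
Ev 14: PC=3 idx=3 pred=T actual=N -> ctr[3]=1

Answer: T T T T T T T T T N N T N T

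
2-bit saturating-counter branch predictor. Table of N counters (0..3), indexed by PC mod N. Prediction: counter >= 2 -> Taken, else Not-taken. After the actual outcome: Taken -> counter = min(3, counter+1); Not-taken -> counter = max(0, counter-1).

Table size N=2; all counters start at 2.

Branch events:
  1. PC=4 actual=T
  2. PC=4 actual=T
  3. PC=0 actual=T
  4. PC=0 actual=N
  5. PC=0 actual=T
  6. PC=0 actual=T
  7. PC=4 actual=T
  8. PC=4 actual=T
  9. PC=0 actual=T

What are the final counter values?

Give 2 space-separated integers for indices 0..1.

Answer: 3 2

Derivation:
Ev 1: PC=4 idx=0 pred=T actual=T -> ctr[0]=3
Ev 2: PC=4 idx=0 pred=T actual=T -> ctr[0]=3
Ev 3: PC=0 idx=0 pred=T actual=T -> ctr[0]=3
Ev 4: PC=0 idx=0 pred=T actual=N -> ctr[0]=2
Ev 5: PC=0 idx=0 pred=T actual=T -> ctr[0]=3
Ev 6: PC=0 idx=0 pred=T actual=T -> ctr[0]=3
Ev 7: PC=4 idx=0 pred=T actual=T -> ctr[0]=3
Ev 8: PC=4 idx=0 pred=T actual=T -> ctr[0]=3
Ev 9: PC=0 idx=0 pred=T actual=T -> ctr[0]=3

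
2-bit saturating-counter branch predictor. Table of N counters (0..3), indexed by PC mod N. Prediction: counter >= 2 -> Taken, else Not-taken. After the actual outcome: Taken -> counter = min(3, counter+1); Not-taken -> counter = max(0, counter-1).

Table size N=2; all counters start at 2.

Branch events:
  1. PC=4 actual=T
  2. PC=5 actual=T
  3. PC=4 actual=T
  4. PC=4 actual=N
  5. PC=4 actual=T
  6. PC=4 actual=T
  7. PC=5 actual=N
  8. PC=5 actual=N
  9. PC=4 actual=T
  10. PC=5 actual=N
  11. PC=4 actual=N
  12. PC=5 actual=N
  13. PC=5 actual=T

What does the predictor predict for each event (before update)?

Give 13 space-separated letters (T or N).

Ev 1: PC=4 idx=0 pred=T actual=T -> ctr[0]=3
Ev 2: PC=5 idx=1 pred=T actual=T -> ctr[1]=3
Ev 3: PC=4 idx=0 pred=T actual=T -> ctr[0]=3
Ev 4: PC=4 idx=0 pred=T actual=N -> ctr[0]=2
Ev 5: PC=4 idx=0 pred=T actual=T -> ctr[0]=3
Ev 6: PC=4 idx=0 pred=T actual=T -> ctr[0]=3
Ev 7: PC=5 idx=1 pred=T actual=N -> ctr[1]=2
Ev 8: PC=5 idx=1 pred=T actual=N -> ctr[1]=1
Ev 9: PC=4 idx=0 pred=T actual=T -> ctr[0]=3
Ev 10: PC=5 idx=1 pred=N actual=N -> ctr[1]=0
Ev 11: PC=4 idx=0 pred=T actual=N -> ctr[0]=2
Ev 12: PC=5 idx=1 pred=N actual=N -> ctr[1]=0
Ev 13: PC=5 idx=1 pred=N actual=T -> ctr[1]=1

Answer: T T T T T T T T T N T N N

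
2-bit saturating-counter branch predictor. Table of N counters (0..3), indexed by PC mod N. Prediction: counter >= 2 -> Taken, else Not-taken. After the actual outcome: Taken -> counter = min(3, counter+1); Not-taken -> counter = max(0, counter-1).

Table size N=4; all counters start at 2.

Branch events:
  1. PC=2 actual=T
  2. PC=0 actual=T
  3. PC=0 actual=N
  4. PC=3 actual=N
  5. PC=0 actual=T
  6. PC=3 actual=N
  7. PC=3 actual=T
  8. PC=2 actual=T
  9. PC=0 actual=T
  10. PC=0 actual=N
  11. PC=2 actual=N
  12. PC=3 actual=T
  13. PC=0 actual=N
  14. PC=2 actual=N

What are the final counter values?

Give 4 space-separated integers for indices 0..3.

Answer: 1 2 1 2

Derivation:
Ev 1: PC=2 idx=2 pred=T actual=T -> ctr[2]=3
Ev 2: PC=0 idx=0 pred=T actual=T -> ctr[0]=3
Ev 3: PC=0 idx=0 pred=T actual=N -> ctr[0]=2
Ev 4: PC=3 idx=3 pred=T actual=N -> ctr[3]=1
Ev 5: PC=0 idx=0 pred=T actual=T -> ctr[0]=3
Ev 6: PC=3 idx=3 pred=N actual=N -> ctr[3]=0
Ev 7: PC=3 idx=3 pred=N actual=T -> ctr[3]=1
Ev 8: PC=2 idx=2 pred=T actual=T -> ctr[2]=3
Ev 9: PC=0 idx=0 pred=T actual=T -> ctr[0]=3
Ev 10: PC=0 idx=0 pred=T actual=N -> ctr[0]=2
Ev 11: PC=2 idx=2 pred=T actual=N -> ctr[2]=2
Ev 12: PC=3 idx=3 pred=N actual=T -> ctr[3]=2
Ev 13: PC=0 idx=0 pred=T actual=N -> ctr[0]=1
Ev 14: PC=2 idx=2 pred=T actual=N -> ctr[2]=1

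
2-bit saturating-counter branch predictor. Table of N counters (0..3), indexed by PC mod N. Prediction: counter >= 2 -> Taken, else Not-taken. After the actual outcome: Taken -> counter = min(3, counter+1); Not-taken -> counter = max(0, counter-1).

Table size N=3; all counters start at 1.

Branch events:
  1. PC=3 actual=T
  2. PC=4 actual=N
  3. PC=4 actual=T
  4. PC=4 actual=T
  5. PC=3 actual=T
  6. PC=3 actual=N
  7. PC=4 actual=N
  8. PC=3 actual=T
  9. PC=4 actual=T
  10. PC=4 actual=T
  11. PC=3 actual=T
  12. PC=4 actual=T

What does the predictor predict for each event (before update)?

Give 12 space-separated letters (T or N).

Answer: N N N N T T T T N T T T

Derivation:
Ev 1: PC=3 idx=0 pred=N actual=T -> ctr[0]=2
Ev 2: PC=4 idx=1 pred=N actual=N -> ctr[1]=0
Ev 3: PC=4 idx=1 pred=N actual=T -> ctr[1]=1
Ev 4: PC=4 idx=1 pred=N actual=T -> ctr[1]=2
Ev 5: PC=3 idx=0 pred=T actual=T -> ctr[0]=3
Ev 6: PC=3 idx=0 pred=T actual=N -> ctr[0]=2
Ev 7: PC=4 idx=1 pred=T actual=N -> ctr[1]=1
Ev 8: PC=3 idx=0 pred=T actual=T -> ctr[0]=3
Ev 9: PC=4 idx=1 pred=N actual=T -> ctr[1]=2
Ev 10: PC=4 idx=1 pred=T actual=T -> ctr[1]=3
Ev 11: PC=3 idx=0 pred=T actual=T -> ctr[0]=3
Ev 12: PC=4 idx=1 pred=T actual=T -> ctr[1]=3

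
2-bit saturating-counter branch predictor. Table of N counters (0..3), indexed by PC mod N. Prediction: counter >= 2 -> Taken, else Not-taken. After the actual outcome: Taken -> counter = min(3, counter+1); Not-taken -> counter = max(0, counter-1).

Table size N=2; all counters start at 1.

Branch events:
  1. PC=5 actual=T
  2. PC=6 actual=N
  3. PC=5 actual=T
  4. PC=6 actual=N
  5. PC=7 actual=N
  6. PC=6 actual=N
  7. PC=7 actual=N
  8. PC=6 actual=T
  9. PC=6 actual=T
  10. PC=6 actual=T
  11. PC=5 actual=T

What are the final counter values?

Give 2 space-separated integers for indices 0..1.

Ev 1: PC=5 idx=1 pred=N actual=T -> ctr[1]=2
Ev 2: PC=6 idx=0 pred=N actual=N -> ctr[0]=0
Ev 3: PC=5 idx=1 pred=T actual=T -> ctr[1]=3
Ev 4: PC=6 idx=0 pred=N actual=N -> ctr[0]=0
Ev 5: PC=7 idx=1 pred=T actual=N -> ctr[1]=2
Ev 6: PC=6 idx=0 pred=N actual=N -> ctr[0]=0
Ev 7: PC=7 idx=1 pred=T actual=N -> ctr[1]=1
Ev 8: PC=6 idx=0 pred=N actual=T -> ctr[0]=1
Ev 9: PC=6 idx=0 pred=N actual=T -> ctr[0]=2
Ev 10: PC=6 idx=0 pred=T actual=T -> ctr[0]=3
Ev 11: PC=5 idx=1 pred=N actual=T -> ctr[1]=2

Answer: 3 2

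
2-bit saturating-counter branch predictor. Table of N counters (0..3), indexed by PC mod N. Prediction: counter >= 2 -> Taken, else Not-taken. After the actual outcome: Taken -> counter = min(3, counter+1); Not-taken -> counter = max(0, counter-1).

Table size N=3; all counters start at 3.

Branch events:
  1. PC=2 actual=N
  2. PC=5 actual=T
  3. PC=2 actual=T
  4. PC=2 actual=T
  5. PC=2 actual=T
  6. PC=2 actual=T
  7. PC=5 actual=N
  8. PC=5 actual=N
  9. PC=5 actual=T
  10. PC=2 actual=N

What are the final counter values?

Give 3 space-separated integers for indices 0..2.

Ev 1: PC=2 idx=2 pred=T actual=N -> ctr[2]=2
Ev 2: PC=5 idx=2 pred=T actual=T -> ctr[2]=3
Ev 3: PC=2 idx=2 pred=T actual=T -> ctr[2]=3
Ev 4: PC=2 idx=2 pred=T actual=T -> ctr[2]=3
Ev 5: PC=2 idx=2 pred=T actual=T -> ctr[2]=3
Ev 6: PC=2 idx=2 pred=T actual=T -> ctr[2]=3
Ev 7: PC=5 idx=2 pred=T actual=N -> ctr[2]=2
Ev 8: PC=5 idx=2 pred=T actual=N -> ctr[2]=1
Ev 9: PC=5 idx=2 pred=N actual=T -> ctr[2]=2
Ev 10: PC=2 idx=2 pred=T actual=N -> ctr[2]=1

Answer: 3 3 1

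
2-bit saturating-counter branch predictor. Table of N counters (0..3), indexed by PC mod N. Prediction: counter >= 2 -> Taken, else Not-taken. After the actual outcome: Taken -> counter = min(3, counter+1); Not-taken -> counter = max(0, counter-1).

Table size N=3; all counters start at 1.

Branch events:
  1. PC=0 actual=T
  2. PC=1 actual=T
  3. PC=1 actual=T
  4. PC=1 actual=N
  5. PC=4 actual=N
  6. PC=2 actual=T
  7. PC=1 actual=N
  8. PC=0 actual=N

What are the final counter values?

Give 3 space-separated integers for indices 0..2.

Ev 1: PC=0 idx=0 pred=N actual=T -> ctr[0]=2
Ev 2: PC=1 idx=1 pred=N actual=T -> ctr[1]=2
Ev 3: PC=1 idx=1 pred=T actual=T -> ctr[1]=3
Ev 4: PC=1 idx=1 pred=T actual=N -> ctr[1]=2
Ev 5: PC=4 idx=1 pred=T actual=N -> ctr[1]=1
Ev 6: PC=2 idx=2 pred=N actual=T -> ctr[2]=2
Ev 7: PC=1 idx=1 pred=N actual=N -> ctr[1]=0
Ev 8: PC=0 idx=0 pred=T actual=N -> ctr[0]=1

Answer: 1 0 2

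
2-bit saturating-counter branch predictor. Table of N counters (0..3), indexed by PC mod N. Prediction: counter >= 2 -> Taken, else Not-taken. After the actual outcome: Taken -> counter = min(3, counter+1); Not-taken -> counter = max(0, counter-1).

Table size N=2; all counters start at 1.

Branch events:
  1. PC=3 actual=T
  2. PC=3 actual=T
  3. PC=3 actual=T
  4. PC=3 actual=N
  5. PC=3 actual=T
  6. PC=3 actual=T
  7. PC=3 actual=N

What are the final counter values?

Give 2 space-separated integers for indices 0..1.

Ev 1: PC=3 idx=1 pred=N actual=T -> ctr[1]=2
Ev 2: PC=3 idx=1 pred=T actual=T -> ctr[1]=3
Ev 3: PC=3 idx=1 pred=T actual=T -> ctr[1]=3
Ev 4: PC=3 idx=1 pred=T actual=N -> ctr[1]=2
Ev 5: PC=3 idx=1 pred=T actual=T -> ctr[1]=3
Ev 6: PC=3 idx=1 pred=T actual=T -> ctr[1]=3
Ev 7: PC=3 idx=1 pred=T actual=N -> ctr[1]=2

Answer: 1 2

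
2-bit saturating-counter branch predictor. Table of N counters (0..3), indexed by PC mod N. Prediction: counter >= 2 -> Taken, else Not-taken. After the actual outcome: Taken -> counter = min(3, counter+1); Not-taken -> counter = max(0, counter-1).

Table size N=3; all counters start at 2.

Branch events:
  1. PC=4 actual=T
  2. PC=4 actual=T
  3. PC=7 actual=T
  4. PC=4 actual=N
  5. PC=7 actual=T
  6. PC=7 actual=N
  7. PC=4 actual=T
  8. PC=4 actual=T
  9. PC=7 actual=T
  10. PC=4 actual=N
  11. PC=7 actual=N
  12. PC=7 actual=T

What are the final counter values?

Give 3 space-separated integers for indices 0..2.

Ev 1: PC=4 idx=1 pred=T actual=T -> ctr[1]=3
Ev 2: PC=4 idx=1 pred=T actual=T -> ctr[1]=3
Ev 3: PC=7 idx=1 pred=T actual=T -> ctr[1]=3
Ev 4: PC=4 idx=1 pred=T actual=N -> ctr[1]=2
Ev 5: PC=7 idx=1 pred=T actual=T -> ctr[1]=3
Ev 6: PC=7 idx=1 pred=T actual=N -> ctr[1]=2
Ev 7: PC=4 idx=1 pred=T actual=T -> ctr[1]=3
Ev 8: PC=4 idx=1 pred=T actual=T -> ctr[1]=3
Ev 9: PC=7 idx=1 pred=T actual=T -> ctr[1]=3
Ev 10: PC=4 idx=1 pred=T actual=N -> ctr[1]=2
Ev 11: PC=7 idx=1 pred=T actual=N -> ctr[1]=1
Ev 12: PC=7 idx=1 pred=N actual=T -> ctr[1]=2

Answer: 2 2 2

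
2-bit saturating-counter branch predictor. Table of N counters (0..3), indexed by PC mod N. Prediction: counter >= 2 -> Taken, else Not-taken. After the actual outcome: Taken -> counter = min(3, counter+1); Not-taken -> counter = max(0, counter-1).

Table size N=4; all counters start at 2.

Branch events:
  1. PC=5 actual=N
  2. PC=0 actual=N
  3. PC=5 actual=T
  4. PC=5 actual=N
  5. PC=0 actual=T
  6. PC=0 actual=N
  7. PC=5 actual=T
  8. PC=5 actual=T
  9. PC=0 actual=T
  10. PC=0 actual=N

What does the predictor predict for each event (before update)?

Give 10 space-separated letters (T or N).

Ev 1: PC=5 idx=1 pred=T actual=N -> ctr[1]=1
Ev 2: PC=0 idx=0 pred=T actual=N -> ctr[0]=1
Ev 3: PC=5 idx=1 pred=N actual=T -> ctr[1]=2
Ev 4: PC=5 idx=1 pred=T actual=N -> ctr[1]=1
Ev 5: PC=0 idx=0 pred=N actual=T -> ctr[0]=2
Ev 6: PC=0 idx=0 pred=T actual=N -> ctr[0]=1
Ev 7: PC=5 idx=1 pred=N actual=T -> ctr[1]=2
Ev 8: PC=5 idx=1 pred=T actual=T -> ctr[1]=3
Ev 9: PC=0 idx=0 pred=N actual=T -> ctr[0]=2
Ev 10: PC=0 idx=0 pred=T actual=N -> ctr[0]=1

Answer: T T N T N T N T N T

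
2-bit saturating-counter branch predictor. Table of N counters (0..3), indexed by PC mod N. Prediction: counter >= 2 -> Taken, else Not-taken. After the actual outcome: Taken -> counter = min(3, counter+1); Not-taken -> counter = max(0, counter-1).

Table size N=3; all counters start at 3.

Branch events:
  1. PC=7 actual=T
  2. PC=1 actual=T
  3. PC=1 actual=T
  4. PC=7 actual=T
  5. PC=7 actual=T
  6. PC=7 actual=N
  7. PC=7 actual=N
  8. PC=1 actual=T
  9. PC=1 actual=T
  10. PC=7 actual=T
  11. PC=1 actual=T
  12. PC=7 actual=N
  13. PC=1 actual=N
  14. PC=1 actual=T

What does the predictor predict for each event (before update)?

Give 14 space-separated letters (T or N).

Answer: T T T T T T T N T T T T T N

Derivation:
Ev 1: PC=7 idx=1 pred=T actual=T -> ctr[1]=3
Ev 2: PC=1 idx=1 pred=T actual=T -> ctr[1]=3
Ev 3: PC=1 idx=1 pred=T actual=T -> ctr[1]=3
Ev 4: PC=7 idx=1 pred=T actual=T -> ctr[1]=3
Ev 5: PC=7 idx=1 pred=T actual=T -> ctr[1]=3
Ev 6: PC=7 idx=1 pred=T actual=N -> ctr[1]=2
Ev 7: PC=7 idx=1 pred=T actual=N -> ctr[1]=1
Ev 8: PC=1 idx=1 pred=N actual=T -> ctr[1]=2
Ev 9: PC=1 idx=1 pred=T actual=T -> ctr[1]=3
Ev 10: PC=7 idx=1 pred=T actual=T -> ctr[1]=3
Ev 11: PC=1 idx=1 pred=T actual=T -> ctr[1]=3
Ev 12: PC=7 idx=1 pred=T actual=N -> ctr[1]=2
Ev 13: PC=1 idx=1 pred=T actual=N -> ctr[1]=1
Ev 14: PC=1 idx=1 pred=N actual=T -> ctr[1]=2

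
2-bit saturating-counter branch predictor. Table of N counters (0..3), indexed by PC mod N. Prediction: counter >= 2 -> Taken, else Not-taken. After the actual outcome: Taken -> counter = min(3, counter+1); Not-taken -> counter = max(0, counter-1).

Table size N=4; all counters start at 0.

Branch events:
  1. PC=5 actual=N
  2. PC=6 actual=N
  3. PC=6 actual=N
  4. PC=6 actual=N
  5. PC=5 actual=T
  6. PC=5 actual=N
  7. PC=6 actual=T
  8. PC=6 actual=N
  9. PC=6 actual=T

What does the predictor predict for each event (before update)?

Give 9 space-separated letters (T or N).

Answer: N N N N N N N N N

Derivation:
Ev 1: PC=5 idx=1 pred=N actual=N -> ctr[1]=0
Ev 2: PC=6 idx=2 pred=N actual=N -> ctr[2]=0
Ev 3: PC=6 idx=2 pred=N actual=N -> ctr[2]=0
Ev 4: PC=6 idx=2 pred=N actual=N -> ctr[2]=0
Ev 5: PC=5 idx=1 pred=N actual=T -> ctr[1]=1
Ev 6: PC=5 idx=1 pred=N actual=N -> ctr[1]=0
Ev 7: PC=6 idx=2 pred=N actual=T -> ctr[2]=1
Ev 8: PC=6 idx=2 pred=N actual=N -> ctr[2]=0
Ev 9: PC=6 idx=2 pred=N actual=T -> ctr[2]=1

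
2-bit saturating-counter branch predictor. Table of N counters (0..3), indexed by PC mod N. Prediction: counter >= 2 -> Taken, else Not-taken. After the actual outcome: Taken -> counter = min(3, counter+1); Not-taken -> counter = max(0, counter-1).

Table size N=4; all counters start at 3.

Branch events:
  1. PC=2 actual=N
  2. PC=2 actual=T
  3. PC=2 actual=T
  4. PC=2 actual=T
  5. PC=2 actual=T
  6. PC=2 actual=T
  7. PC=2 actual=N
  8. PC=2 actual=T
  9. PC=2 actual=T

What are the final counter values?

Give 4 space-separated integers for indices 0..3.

Answer: 3 3 3 3

Derivation:
Ev 1: PC=2 idx=2 pred=T actual=N -> ctr[2]=2
Ev 2: PC=2 idx=2 pred=T actual=T -> ctr[2]=3
Ev 3: PC=2 idx=2 pred=T actual=T -> ctr[2]=3
Ev 4: PC=2 idx=2 pred=T actual=T -> ctr[2]=3
Ev 5: PC=2 idx=2 pred=T actual=T -> ctr[2]=3
Ev 6: PC=2 idx=2 pred=T actual=T -> ctr[2]=3
Ev 7: PC=2 idx=2 pred=T actual=N -> ctr[2]=2
Ev 8: PC=2 idx=2 pred=T actual=T -> ctr[2]=3
Ev 9: PC=2 idx=2 pred=T actual=T -> ctr[2]=3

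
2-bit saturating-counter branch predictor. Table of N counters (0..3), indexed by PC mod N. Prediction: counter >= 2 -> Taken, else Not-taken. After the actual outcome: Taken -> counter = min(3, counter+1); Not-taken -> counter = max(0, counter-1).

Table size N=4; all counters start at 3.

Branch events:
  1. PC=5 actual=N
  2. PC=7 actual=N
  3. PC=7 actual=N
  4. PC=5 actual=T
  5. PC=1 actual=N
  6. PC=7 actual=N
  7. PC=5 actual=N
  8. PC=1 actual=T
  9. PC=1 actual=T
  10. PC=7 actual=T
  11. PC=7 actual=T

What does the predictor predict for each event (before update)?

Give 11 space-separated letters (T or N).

Ev 1: PC=5 idx=1 pred=T actual=N -> ctr[1]=2
Ev 2: PC=7 idx=3 pred=T actual=N -> ctr[3]=2
Ev 3: PC=7 idx=3 pred=T actual=N -> ctr[3]=1
Ev 4: PC=5 idx=1 pred=T actual=T -> ctr[1]=3
Ev 5: PC=1 idx=1 pred=T actual=N -> ctr[1]=2
Ev 6: PC=7 idx=3 pred=N actual=N -> ctr[3]=0
Ev 7: PC=5 idx=1 pred=T actual=N -> ctr[1]=1
Ev 8: PC=1 idx=1 pred=N actual=T -> ctr[1]=2
Ev 9: PC=1 idx=1 pred=T actual=T -> ctr[1]=3
Ev 10: PC=7 idx=3 pred=N actual=T -> ctr[3]=1
Ev 11: PC=7 idx=3 pred=N actual=T -> ctr[3]=2

Answer: T T T T T N T N T N N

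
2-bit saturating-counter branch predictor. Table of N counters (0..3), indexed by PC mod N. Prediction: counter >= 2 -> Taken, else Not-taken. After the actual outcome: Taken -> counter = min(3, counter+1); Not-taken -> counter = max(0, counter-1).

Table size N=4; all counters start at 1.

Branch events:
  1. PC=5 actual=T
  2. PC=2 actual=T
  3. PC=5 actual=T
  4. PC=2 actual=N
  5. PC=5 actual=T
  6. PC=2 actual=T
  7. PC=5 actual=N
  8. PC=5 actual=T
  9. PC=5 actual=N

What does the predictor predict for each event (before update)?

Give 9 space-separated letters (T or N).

Answer: N N T T T N T T T

Derivation:
Ev 1: PC=5 idx=1 pred=N actual=T -> ctr[1]=2
Ev 2: PC=2 idx=2 pred=N actual=T -> ctr[2]=2
Ev 3: PC=5 idx=1 pred=T actual=T -> ctr[1]=3
Ev 4: PC=2 idx=2 pred=T actual=N -> ctr[2]=1
Ev 5: PC=5 idx=1 pred=T actual=T -> ctr[1]=3
Ev 6: PC=2 idx=2 pred=N actual=T -> ctr[2]=2
Ev 7: PC=5 idx=1 pred=T actual=N -> ctr[1]=2
Ev 8: PC=5 idx=1 pred=T actual=T -> ctr[1]=3
Ev 9: PC=5 idx=1 pred=T actual=N -> ctr[1]=2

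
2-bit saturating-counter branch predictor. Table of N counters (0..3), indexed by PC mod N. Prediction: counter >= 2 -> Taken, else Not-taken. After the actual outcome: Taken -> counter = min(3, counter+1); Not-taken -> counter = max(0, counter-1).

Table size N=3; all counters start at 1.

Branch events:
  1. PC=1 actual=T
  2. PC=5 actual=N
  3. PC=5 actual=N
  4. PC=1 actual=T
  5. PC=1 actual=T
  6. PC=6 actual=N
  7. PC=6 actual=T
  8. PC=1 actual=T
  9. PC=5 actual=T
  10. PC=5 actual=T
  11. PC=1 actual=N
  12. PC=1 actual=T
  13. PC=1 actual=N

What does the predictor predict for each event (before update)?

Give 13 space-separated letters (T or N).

Answer: N N N T T N N T N N T T T

Derivation:
Ev 1: PC=1 idx=1 pred=N actual=T -> ctr[1]=2
Ev 2: PC=5 idx=2 pred=N actual=N -> ctr[2]=0
Ev 3: PC=5 idx=2 pred=N actual=N -> ctr[2]=0
Ev 4: PC=1 idx=1 pred=T actual=T -> ctr[1]=3
Ev 5: PC=1 idx=1 pred=T actual=T -> ctr[1]=3
Ev 6: PC=6 idx=0 pred=N actual=N -> ctr[0]=0
Ev 7: PC=6 idx=0 pred=N actual=T -> ctr[0]=1
Ev 8: PC=1 idx=1 pred=T actual=T -> ctr[1]=3
Ev 9: PC=5 idx=2 pred=N actual=T -> ctr[2]=1
Ev 10: PC=5 idx=2 pred=N actual=T -> ctr[2]=2
Ev 11: PC=1 idx=1 pred=T actual=N -> ctr[1]=2
Ev 12: PC=1 idx=1 pred=T actual=T -> ctr[1]=3
Ev 13: PC=1 idx=1 pred=T actual=N -> ctr[1]=2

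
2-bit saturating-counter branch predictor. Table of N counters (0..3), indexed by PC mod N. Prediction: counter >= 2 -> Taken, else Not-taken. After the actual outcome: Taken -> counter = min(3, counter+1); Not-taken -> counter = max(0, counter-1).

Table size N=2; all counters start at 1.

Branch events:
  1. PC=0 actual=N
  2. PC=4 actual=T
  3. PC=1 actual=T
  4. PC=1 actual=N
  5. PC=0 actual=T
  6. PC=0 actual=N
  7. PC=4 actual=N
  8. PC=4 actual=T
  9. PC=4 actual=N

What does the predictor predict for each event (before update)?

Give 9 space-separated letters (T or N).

Ev 1: PC=0 idx=0 pred=N actual=N -> ctr[0]=0
Ev 2: PC=4 idx=0 pred=N actual=T -> ctr[0]=1
Ev 3: PC=1 idx=1 pred=N actual=T -> ctr[1]=2
Ev 4: PC=1 idx=1 pred=T actual=N -> ctr[1]=1
Ev 5: PC=0 idx=0 pred=N actual=T -> ctr[0]=2
Ev 6: PC=0 idx=0 pred=T actual=N -> ctr[0]=1
Ev 7: PC=4 idx=0 pred=N actual=N -> ctr[0]=0
Ev 8: PC=4 idx=0 pred=N actual=T -> ctr[0]=1
Ev 9: PC=4 idx=0 pred=N actual=N -> ctr[0]=0

Answer: N N N T N T N N N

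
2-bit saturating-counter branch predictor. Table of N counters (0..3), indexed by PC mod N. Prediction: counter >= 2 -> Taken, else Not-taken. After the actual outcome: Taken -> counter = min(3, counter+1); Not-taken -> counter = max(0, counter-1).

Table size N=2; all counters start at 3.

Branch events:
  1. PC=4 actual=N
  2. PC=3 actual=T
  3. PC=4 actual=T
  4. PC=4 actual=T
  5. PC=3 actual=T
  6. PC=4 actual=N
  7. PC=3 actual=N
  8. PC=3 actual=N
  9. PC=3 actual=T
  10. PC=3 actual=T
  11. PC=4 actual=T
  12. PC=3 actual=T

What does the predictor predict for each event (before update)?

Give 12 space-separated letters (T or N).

Answer: T T T T T T T T N T T T

Derivation:
Ev 1: PC=4 idx=0 pred=T actual=N -> ctr[0]=2
Ev 2: PC=3 idx=1 pred=T actual=T -> ctr[1]=3
Ev 3: PC=4 idx=0 pred=T actual=T -> ctr[0]=3
Ev 4: PC=4 idx=0 pred=T actual=T -> ctr[0]=3
Ev 5: PC=3 idx=1 pred=T actual=T -> ctr[1]=3
Ev 6: PC=4 idx=0 pred=T actual=N -> ctr[0]=2
Ev 7: PC=3 idx=1 pred=T actual=N -> ctr[1]=2
Ev 8: PC=3 idx=1 pred=T actual=N -> ctr[1]=1
Ev 9: PC=3 idx=1 pred=N actual=T -> ctr[1]=2
Ev 10: PC=3 idx=1 pred=T actual=T -> ctr[1]=3
Ev 11: PC=4 idx=0 pred=T actual=T -> ctr[0]=3
Ev 12: PC=3 idx=1 pred=T actual=T -> ctr[1]=3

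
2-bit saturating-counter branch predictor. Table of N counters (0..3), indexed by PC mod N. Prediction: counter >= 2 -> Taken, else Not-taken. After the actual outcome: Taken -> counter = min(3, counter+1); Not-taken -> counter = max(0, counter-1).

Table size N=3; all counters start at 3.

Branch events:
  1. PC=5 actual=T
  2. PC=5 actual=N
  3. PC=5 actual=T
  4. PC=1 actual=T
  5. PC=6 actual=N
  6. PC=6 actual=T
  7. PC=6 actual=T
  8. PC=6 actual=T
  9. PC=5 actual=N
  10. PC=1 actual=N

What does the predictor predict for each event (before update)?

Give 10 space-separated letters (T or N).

Answer: T T T T T T T T T T

Derivation:
Ev 1: PC=5 idx=2 pred=T actual=T -> ctr[2]=3
Ev 2: PC=5 idx=2 pred=T actual=N -> ctr[2]=2
Ev 3: PC=5 idx=2 pred=T actual=T -> ctr[2]=3
Ev 4: PC=1 idx=1 pred=T actual=T -> ctr[1]=3
Ev 5: PC=6 idx=0 pred=T actual=N -> ctr[0]=2
Ev 6: PC=6 idx=0 pred=T actual=T -> ctr[0]=3
Ev 7: PC=6 idx=0 pred=T actual=T -> ctr[0]=3
Ev 8: PC=6 idx=0 pred=T actual=T -> ctr[0]=3
Ev 9: PC=5 idx=2 pred=T actual=N -> ctr[2]=2
Ev 10: PC=1 idx=1 pred=T actual=N -> ctr[1]=2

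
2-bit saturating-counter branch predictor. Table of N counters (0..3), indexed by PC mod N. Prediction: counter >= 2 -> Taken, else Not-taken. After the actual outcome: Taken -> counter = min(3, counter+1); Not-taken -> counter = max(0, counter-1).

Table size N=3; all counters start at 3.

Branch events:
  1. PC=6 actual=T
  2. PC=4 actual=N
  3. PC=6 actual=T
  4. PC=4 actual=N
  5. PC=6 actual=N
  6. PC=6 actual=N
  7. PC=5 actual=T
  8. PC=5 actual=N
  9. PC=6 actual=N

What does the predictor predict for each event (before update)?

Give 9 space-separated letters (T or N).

Answer: T T T T T T T T N

Derivation:
Ev 1: PC=6 idx=0 pred=T actual=T -> ctr[0]=3
Ev 2: PC=4 idx=1 pred=T actual=N -> ctr[1]=2
Ev 3: PC=6 idx=0 pred=T actual=T -> ctr[0]=3
Ev 4: PC=4 idx=1 pred=T actual=N -> ctr[1]=1
Ev 5: PC=6 idx=0 pred=T actual=N -> ctr[0]=2
Ev 6: PC=6 idx=0 pred=T actual=N -> ctr[0]=1
Ev 7: PC=5 idx=2 pred=T actual=T -> ctr[2]=3
Ev 8: PC=5 idx=2 pred=T actual=N -> ctr[2]=2
Ev 9: PC=6 idx=0 pred=N actual=N -> ctr[0]=0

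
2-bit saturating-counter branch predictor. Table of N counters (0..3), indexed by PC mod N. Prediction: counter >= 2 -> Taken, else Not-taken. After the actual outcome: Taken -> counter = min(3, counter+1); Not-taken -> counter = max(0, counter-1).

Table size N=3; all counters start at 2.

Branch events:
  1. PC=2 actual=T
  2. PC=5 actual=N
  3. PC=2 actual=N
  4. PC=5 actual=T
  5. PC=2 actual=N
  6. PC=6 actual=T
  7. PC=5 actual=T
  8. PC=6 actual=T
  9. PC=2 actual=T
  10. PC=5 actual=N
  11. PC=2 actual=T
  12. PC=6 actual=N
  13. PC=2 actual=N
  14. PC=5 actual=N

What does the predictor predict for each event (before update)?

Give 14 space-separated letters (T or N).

Answer: T T T N T T N T T T T T T T

Derivation:
Ev 1: PC=2 idx=2 pred=T actual=T -> ctr[2]=3
Ev 2: PC=5 idx=2 pred=T actual=N -> ctr[2]=2
Ev 3: PC=2 idx=2 pred=T actual=N -> ctr[2]=1
Ev 4: PC=5 idx=2 pred=N actual=T -> ctr[2]=2
Ev 5: PC=2 idx=2 pred=T actual=N -> ctr[2]=1
Ev 6: PC=6 idx=0 pred=T actual=T -> ctr[0]=3
Ev 7: PC=5 idx=2 pred=N actual=T -> ctr[2]=2
Ev 8: PC=6 idx=0 pred=T actual=T -> ctr[0]=3
Ev 9: PC=2 idx=2 pred=T actual=T -> ctr[2]=3
Ev 10: PC=5 idx=2 pred=T actual=N -> ctr[2]=2
Ev 11: PC=2 idx=2 pred=T actual=T -> ctr[2]=3
Ev 12: PC=6 idx=0 pred=T actual=N -> ctr[0]=2
Ev 13: PC=2 idx=2 pred=T actual=N -> ctr[2]=2
Ev 14: PC=5 idx=2 pred=T actual=N -> ctr[2]=1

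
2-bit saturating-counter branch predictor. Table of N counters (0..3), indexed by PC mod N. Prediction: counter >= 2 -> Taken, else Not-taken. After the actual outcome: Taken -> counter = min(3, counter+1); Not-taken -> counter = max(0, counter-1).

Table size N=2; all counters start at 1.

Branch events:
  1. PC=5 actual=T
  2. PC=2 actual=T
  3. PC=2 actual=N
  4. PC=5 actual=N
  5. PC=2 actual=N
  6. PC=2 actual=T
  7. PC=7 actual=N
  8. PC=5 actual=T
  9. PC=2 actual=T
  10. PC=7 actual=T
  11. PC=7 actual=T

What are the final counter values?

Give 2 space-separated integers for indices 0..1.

Answer: 2 3

Derivation:
Ev 1: PC=5 idx=1 pred=N actual=T -> ctr[1]=2
Ev 2: PC=2 idx=0 pred=N actual=T -> ctr[0]=2
Ev 3: PC=2 idx=0 pred=T actual=N -> ctr[0]=1
Ev 4: PC=5 idx=1 pred=T actual=N -> ctr[1]=1
Ev 5: PC=2 idx=0 pred=N actual=N -> ctr[0]=0
Ev 6: PC=2 idx=0 pred=N actual=T -> ctr[0]=1
Ev 7: PC=7 idx=1 pred=N actual=N -> ctr[1]=0
Ev 8: PC=5 idx=1 pred=N actual=T -> ctr[1]=1
Ev 9: PC=2 idx=0 pred=N actual=T -> ctr[0]=2
Ev 10: PC=7 idx=1 pred=N actual=T -> ctr[1]=2
Ev 11: PC=7 idx=1 pred=T actual=T -> ctr[1]=3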